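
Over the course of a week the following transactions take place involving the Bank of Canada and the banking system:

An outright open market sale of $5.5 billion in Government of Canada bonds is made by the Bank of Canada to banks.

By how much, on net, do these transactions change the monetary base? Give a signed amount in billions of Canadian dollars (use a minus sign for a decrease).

-$5.5 billion

Bank of Canada balance sheet:
  Assets:      Securities −$5.5B
  Liabilities: Bank reserves −$5.5B
Monetary base = currency + reserves: 0 + (−$5.5B) = -$5.5 billion.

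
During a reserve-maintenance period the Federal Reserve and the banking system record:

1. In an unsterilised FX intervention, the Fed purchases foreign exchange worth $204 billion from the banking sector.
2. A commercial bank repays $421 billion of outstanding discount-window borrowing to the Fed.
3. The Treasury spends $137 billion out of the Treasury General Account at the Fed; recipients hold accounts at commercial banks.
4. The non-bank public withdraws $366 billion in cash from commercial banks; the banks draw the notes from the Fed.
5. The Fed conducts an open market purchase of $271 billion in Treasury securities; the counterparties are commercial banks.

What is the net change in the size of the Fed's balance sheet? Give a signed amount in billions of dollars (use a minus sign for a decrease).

+$54 billion

Fed balance sheet:
  Assets:      Securities +$271B, Loans to banks −$421B, Foreign assets +$204B
  Liabilities: Bank reserves −$175B, Currency in circulation +$366B, Government deposits −$137B
Change in total Fed assets = +$54 billion.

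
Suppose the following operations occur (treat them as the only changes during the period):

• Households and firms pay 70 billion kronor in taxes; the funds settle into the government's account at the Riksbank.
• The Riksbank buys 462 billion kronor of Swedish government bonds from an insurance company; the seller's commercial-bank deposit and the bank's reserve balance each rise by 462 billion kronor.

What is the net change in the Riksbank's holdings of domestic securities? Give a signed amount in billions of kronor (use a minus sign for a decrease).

+462 billion

Riksbank balance sheet:
  Assets:      Securities +462B
  Liabilities: Bank reserves +392B, Government deposits +70B
Commercial banking system:
  Assets:      Reserves at CB +392B
  Liabilities: Checkable deposits +392B
So the change in the Riksbank's holdings of domestic securities is +462 billion.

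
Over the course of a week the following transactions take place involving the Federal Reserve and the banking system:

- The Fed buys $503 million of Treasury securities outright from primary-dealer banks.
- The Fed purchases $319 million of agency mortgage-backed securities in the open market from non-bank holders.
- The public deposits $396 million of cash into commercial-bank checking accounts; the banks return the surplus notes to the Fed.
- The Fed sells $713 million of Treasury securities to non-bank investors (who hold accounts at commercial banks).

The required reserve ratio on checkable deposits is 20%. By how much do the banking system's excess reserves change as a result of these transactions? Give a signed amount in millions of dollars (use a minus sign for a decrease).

+$504.6 million

OMO purchase (from banks) $503 million: reserves +$503M, deposits 0.
Asset purchase (from non-banks) $319 million: reserves +$319M, deposits +$319M.
Currency deposit $396 million: reserves +$396M, deposits +$396M.
Asset sale (to non-banks) $713 million: reserves −$713M, deposits −$713M.
Totals: Δreserves = +$505M, Δdeposits = +$2M.
Δrequired reserves = 20% × +$2M = +$0.4M.
Δexcess reserves = Δreserves − Δrequired = +$505M − (+$0.4M) = +$504.6 million.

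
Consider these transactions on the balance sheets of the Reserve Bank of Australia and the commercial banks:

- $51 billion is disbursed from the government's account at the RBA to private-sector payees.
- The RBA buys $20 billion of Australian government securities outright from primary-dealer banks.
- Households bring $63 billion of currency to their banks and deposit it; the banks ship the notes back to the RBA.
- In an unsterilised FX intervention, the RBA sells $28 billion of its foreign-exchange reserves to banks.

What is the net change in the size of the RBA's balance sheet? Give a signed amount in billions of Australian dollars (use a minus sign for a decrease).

-$8 billion

Government spending $51 billion: only the composition of liabilities changes → 0.
OMO purchase (from banks) $20 billion: an RBA asset is acquired → +$20B.
Currency deposit $63 billion: only the composition of liabilities changes → 0.
FX sale $28 billion: an RBA asset is shed → −$28B.
Net: 0 + 20 + 0 − 28 = -$8 billion.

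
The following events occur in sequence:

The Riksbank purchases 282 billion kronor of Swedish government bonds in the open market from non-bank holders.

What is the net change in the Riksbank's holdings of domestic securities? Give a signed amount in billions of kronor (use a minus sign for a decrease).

+282 billion

Asset purchase (from non-banks) 282 billion kronor: securities added to the Riksbank's portfolio → +282B.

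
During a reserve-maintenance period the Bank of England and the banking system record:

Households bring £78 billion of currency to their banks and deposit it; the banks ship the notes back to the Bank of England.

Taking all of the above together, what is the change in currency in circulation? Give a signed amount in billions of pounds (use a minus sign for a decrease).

Currency deposit £78 billion: notes return to the central bank → −£78B.

-£78 billion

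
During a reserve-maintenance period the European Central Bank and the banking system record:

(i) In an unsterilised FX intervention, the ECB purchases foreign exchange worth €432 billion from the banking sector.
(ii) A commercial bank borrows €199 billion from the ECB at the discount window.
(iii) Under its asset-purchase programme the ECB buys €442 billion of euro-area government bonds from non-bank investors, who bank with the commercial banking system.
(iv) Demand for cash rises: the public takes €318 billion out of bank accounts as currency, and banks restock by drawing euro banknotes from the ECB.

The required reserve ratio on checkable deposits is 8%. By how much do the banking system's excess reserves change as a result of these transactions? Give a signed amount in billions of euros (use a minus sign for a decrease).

+€745.08 billion

FX purchase €432 billion: reserves +€432B, deposits 0.
Discount-window loan €199 billion: reserves +€199B, deposits 0.
Asset purchase (from non-banks) €442 billion: reserves +€442B, deposits +€442B.
Currency withdrawal €318 billion: reserves −€318B, deposits −€318B.
Totals: Δreserves = +€755B, Δdeposits = +€124B.
Δrequired reserves = 8% × +€124B = +€9.92B.
Δexcess reserves = Δreserves − Δrequired = +€755B − (+€9.92B) = +€745.08 billion.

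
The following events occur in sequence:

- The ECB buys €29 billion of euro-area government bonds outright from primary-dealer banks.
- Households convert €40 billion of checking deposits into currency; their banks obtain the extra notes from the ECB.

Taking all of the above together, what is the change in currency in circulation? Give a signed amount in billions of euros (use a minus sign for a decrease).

OMO purchase (from banks) €29 billion: no currency enters or leaves circulation → 0.
Currency withdrawal €40 billion: notes leave the central bank → +€40B.
Net: 0 + 40 = +€40 billion.

+€40 billion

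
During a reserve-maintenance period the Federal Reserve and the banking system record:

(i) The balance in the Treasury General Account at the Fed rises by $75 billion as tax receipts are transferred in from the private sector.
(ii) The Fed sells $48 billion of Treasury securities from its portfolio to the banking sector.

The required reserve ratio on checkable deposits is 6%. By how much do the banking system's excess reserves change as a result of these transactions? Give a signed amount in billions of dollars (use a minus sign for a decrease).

-$118.5 billion

Government account inflow $75 billion: reserves −$75B, deposits −$75B.
OMO sale (to banks) $48 billion: reserves −$48B, deposits 0.
Totals: Δreserves = −$123B, Δdeposits = −$75B.
Δrequired reserves = 6% × −$75B = −$4.5B.
Δexcess reserves = Δreserves − Δrequired = −$123B − (−$4.5B) = -$118.5 billion.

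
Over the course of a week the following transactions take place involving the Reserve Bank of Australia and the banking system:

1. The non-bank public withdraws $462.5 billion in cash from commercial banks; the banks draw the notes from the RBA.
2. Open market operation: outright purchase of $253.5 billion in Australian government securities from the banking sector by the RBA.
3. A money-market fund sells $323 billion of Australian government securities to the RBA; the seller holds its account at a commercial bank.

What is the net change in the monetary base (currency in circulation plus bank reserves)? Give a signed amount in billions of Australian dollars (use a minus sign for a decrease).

RBA balance sheet:
  Assets:      Securities +$576.5B
  Liabilities: Bank reserves +$114B, Currency in circulation +$462.5B
Monetary base = currency + reserves: +$462.5B + (+$114B) = +$576.5 billion.

+$576.5 billion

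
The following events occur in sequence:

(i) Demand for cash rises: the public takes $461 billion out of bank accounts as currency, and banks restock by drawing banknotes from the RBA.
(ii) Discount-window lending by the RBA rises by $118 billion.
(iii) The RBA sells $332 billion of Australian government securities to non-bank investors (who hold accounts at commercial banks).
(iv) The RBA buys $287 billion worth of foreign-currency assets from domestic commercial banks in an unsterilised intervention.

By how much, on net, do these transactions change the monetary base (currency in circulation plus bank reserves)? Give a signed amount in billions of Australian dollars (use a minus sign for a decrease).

RBA balance sheet:
  Assets:      Securities −$332B, Loans to banks +$118B, Foreign assets +$287B
  Liabilities: Bank reserves −$388B, Currency in circulation +$461B
Monetary base = currency + reserves: +$461B + (−$388B) = +$73 billion.

+$73 billion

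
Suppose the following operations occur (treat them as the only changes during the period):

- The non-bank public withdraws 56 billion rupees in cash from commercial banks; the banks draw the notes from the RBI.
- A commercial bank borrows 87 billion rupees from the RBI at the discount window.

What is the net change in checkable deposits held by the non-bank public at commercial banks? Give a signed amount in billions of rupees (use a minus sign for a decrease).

-56 billion

RBI balance sheet:
  Assets:      Loans to banks +87B
  Liabilities: Bank reserves +31B, Currency in circulation +56B
Commercial banking system:
  Assets:      Reserves at CB +31B
  Liabilities: Checkable deposits −56B, Borrowings from CB +87B
So the change in checkable deposits held by the non-bank public at commercial banks is -56 billion.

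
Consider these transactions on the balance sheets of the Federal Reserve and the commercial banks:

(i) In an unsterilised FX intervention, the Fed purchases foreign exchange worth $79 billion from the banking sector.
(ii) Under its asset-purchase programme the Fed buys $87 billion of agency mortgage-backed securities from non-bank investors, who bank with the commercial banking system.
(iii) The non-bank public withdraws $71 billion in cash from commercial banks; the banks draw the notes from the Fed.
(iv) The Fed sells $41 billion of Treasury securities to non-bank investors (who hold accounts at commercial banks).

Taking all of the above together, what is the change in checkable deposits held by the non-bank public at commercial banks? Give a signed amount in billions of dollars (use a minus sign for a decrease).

-$25 billion

Fed balance sheet:
  Assets:      Securities +$46B, Foreign assets +$79B
  Liabilities: Bank reserves +$54B, Currency in circulation +$71B
Commercial banking system:
  Assets:      Reserves at CB +$54B, Foreign assets −$79B
  Liabilities: Checkable deposits −$25B
So the change in checkable deposits held by the non-bank public at commercial banks is -$25 billion.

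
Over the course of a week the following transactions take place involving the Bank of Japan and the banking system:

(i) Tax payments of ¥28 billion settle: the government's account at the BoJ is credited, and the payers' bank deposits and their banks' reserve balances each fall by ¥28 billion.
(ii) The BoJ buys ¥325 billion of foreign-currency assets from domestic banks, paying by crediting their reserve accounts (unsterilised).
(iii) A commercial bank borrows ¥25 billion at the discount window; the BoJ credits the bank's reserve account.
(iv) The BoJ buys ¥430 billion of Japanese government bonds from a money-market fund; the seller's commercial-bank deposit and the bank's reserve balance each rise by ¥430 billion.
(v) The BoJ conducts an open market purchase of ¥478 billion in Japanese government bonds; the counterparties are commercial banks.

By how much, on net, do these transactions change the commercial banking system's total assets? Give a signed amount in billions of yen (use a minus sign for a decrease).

BoJ balance sheet:
  Assets:      Securities +¥908B, Loans to banks +¥25B, Foreign assets +¥325B
  Liabilities: Bank reserves +¥1230B, Government deposits +¥28B
Commercial banking system:
  Assets:      Reserves at CB +¥1230B, Securities −¥478B, Foreign assets −¥325B
  Liabilities: Checkable deposits +¥402B, Borrowings from CB +¥25B
Change in total bank assets = +¥427 billion.

+¥427 billion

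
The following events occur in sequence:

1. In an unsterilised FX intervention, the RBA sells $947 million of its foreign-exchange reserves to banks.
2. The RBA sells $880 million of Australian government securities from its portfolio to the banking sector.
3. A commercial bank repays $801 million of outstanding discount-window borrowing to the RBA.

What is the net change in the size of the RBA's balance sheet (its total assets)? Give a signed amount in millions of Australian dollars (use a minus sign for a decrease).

RBA balance sheet:
  Assets:      Securities −$880M, Loans to banks −$801M, Foreign assets −$947M
  Liabilities: Bank reserves −$2628M
Commercial banking system:
  Assets:      Reserves at CB −$2628M, Securities +$880M, Foreign assets +$947M
  Liabilities: Borrowings from CB −$801M
Change in total RBA assets = -$2628 million.

-$2628 million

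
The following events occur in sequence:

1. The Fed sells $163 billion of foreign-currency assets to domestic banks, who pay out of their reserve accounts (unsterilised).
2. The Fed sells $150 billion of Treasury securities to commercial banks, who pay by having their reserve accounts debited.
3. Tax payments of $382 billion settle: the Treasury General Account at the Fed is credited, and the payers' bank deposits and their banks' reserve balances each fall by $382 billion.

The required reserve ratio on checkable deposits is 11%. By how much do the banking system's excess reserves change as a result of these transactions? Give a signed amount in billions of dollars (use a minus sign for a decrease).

FX sale $163 billion: reserves −$163B, deposits 0.
OMO sale (to banks) $150 billion: reserves −$150B, deposits 0.
Government account inflow $382 billion: reserves −$382B, deposits −$382B.
Totals: Δreserves = −$695B, Δdeposits = −$382B.
Δrequired reserves = 11% × −$382B = −$42.02B.
Δexcess reserves = Δreserves − Δrequired = −$695B − (−$42.02B) = -$652.98 billion.

-$652.98 billion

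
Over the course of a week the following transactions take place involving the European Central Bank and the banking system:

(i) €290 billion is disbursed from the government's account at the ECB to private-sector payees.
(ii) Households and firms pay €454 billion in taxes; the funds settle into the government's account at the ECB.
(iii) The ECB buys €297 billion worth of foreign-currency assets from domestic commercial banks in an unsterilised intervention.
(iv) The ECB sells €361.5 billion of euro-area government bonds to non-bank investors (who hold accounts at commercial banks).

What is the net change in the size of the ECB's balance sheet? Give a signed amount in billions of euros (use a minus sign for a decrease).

Government spending €290 billion: only the composition of liabilities changes → 0.
Government account inflow €454 billion: only the composition of liabilities changes → 0.
FX purchase €297 billion: an ECB asset is acquired → +€297B.
Asset sale (to non-banks) €361.5 billion: an ECB asset is shed → −€361.5B.
Net: 0 + 0 + 297 − 361.5 = -€64.5 billion.

-€64.5 billion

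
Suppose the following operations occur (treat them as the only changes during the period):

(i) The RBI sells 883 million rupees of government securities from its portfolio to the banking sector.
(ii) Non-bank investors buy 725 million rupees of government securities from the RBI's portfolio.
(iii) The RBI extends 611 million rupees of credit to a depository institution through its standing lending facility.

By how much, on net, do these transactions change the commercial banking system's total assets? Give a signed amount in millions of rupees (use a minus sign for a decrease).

-114 million

OMO sale (to banks) 883 million rupees: just an asset swap on bank balance sheets → 0.
Asset sale (to non-banks) 725 million rupees: bank balance sheets shrink → −725M.
Discount-window loan 611 million rupees: bank balance sheets expand → +611M.
Net: 0 − 725 + 611 = -114 million.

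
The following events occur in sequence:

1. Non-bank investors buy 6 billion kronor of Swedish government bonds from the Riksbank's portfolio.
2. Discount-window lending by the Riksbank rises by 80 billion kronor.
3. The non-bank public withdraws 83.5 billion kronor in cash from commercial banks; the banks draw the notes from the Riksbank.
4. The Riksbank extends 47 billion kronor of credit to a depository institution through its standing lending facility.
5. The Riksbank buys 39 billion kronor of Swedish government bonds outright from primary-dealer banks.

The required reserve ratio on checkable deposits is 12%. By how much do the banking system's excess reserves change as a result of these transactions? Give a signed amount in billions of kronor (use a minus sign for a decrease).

Asset sale (to non-banks) 6 billion kronor: reserves −6B, deposits −6B.
Discount-window loan 80 billion kronor: reserves +80B, deposits 0.
Currency withdrawal 83.5 billion kronor: reserves −83.5B, deposits −83.5B.
Discount-window loan 47 billion kronor: reserves +47B, deposits 0.
OMO purchase (from banks) 39 billion kronor: reserves +39B, deposits 0.
Totals: Δreserves = +76.5B, Δdeposits = −89.5B.
Δrequired reserves = 12% × −89.5B = −10.74B.
Δexcess reserves = Δreserves − Δrequired = +76.5B − (−10.74B) = +87.24 billion.

+87.24 billion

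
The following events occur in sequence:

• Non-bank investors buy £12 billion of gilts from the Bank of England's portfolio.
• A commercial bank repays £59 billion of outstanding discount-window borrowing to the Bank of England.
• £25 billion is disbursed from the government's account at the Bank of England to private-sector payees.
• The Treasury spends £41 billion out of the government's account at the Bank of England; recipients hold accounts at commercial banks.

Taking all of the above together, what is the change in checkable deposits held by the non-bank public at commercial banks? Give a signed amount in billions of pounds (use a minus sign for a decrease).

+£54 billion

Asset sale (to non-banks) £12 billion: non-bank counterparties' bank balances fall → −£12B.
Discount-window repayment £59 billion: the counterparty is a bank, so public deposits are unchanged → 0.
Government spending £25 billion: non-bank counterparties' bank balances rise → +£25B.
Government spending £41 billion: non-bank counterparties' bank balances rise → +£41B.
Net: −12 + 0 + 25 + 41 = +£54 billion.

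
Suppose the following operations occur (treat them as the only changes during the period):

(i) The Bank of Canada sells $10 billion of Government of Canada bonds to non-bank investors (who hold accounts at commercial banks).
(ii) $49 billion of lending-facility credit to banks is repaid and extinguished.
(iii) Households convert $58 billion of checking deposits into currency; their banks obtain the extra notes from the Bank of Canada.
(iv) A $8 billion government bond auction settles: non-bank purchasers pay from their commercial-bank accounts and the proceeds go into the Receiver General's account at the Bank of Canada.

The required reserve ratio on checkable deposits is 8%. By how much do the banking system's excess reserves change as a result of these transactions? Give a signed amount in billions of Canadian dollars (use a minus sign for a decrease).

Asset sale (to non-banks) $10 billion: reserves −$10B, deposits −$10B.
Discount-window repayment $49 billion: reserves −$49B, deposits 0.
Currency withdrawal $58 billion: reserves −$58B, deposits −$58B.
Government account inflow $8 billion: reserves −$8B, deposits −$8B.
Totals: Δreserves = −$125B, Δdeposits = −$76B.
Δrequired reserves = 8% × −$76B = −$6.08B.
Δexcess reserves = Δreserves − Δrequired = −$125B − (−$6.08B) = -$118.92 billion.

-$118.92 billion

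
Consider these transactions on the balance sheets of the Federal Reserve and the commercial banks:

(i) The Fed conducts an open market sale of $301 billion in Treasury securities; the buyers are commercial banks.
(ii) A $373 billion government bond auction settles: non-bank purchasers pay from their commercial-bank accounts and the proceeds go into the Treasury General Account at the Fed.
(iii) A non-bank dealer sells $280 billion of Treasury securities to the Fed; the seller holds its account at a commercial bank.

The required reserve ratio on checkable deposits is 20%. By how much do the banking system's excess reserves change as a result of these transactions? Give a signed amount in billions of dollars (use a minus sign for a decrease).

OMO sale (to banks) $301 billion: reserves −$301B, deposits 0.
Government account inflow $373 billion: reserves −$373B, deposits −$373B.
Asset purchase (from non-banks) $280 billion: reserves +$280B, deposits +$280B.
Totals: Δreserves = −$394B, Δdeposits = −$93B.
Δrequired reserves = 20% × −$93B = −$18.6B.
Δexcess reserves = Δreserves − Δrequired = −$394B − (−$18.6B) = -$375.4 billion.

-$375.4 billion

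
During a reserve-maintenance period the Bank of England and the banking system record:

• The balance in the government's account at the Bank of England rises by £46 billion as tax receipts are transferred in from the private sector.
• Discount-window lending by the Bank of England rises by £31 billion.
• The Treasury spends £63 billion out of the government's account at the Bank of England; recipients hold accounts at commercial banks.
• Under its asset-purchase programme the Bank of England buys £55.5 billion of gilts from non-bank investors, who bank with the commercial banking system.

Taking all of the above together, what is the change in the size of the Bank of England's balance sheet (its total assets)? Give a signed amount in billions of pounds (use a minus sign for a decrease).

+£86.5 billion

Government account inflow £46 billion: only the composition of liabilities changes → 0.
Discount-window loan £31 billion: a Bank of England asset is acquired → +£31B.
Government spending £63 billion: only the composition of liabilities changes → 0.
Asset purchase (from non-banks) £55.5 billion: a Bank of England asset is acquired → +£55.5B.
Net: 0 + 31 + 0 + 55.5 = +£86.5 billion.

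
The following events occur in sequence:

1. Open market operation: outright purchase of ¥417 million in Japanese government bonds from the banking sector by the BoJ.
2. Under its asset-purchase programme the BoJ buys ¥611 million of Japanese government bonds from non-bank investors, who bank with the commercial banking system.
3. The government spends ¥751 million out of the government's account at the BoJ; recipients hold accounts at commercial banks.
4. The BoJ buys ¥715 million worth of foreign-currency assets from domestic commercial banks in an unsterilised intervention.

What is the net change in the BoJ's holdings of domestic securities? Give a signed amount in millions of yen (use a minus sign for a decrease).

+¥1028 million

OMO purchase (from banks) ¥417 million: securities added to the BoJ's portfolio → +¥417M.
Asset purchase (from non-banks) ¥611 million: securities added to the BoJ's portfolio → +¥611M.
Government spending ¥751 million: the BoJ's securities portfolio is untouched → 0.
FX purchase ¥715 million: the BoJ's securities portfolio is untouched → 0.
Net: 417 + 611 + 0 + 0 = +¥1028 million.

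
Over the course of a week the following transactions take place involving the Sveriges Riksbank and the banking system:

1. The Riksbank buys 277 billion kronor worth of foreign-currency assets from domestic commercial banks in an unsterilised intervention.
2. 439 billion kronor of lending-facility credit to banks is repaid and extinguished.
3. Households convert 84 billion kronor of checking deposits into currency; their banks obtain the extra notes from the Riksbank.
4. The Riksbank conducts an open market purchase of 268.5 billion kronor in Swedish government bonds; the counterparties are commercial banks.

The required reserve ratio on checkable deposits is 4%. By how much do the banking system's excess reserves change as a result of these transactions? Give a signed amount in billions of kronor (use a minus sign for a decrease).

FX purchase 277 billion kronor: reserves +277B, deposits 0.
Discount-window repayment 439 billion kronor: reserves −439B, deposits 0.
Currency withdrawal 84 billion kronor: reserves −84B, deposits −84B.
OMO purchase (from banks) 268.5 billion kronor: reserves +268.5B, deposits 0.
Totals: Δreserves = +22.5B, Δdeposits = −84B.
Δrequired reserves = 4% × −84B = −3.36B.
Δexcess reserves = Δreserves − Δrequired = +22.5B − (−3.36B) = +25.86 billion.

+25.86 billion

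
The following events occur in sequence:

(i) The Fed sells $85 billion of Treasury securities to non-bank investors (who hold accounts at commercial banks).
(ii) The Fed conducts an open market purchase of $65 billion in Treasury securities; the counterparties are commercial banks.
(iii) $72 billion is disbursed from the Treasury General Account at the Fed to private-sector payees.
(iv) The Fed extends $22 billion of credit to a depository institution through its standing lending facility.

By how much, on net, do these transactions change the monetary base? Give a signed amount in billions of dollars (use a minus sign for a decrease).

+$74 billion

Asset sale (to non-banks) $85 billion: Fed balance sheet contracts → −$85B.
OMO purchase (from banks) $65 billion: Fed balance sheet expands → +$65B.
Government spending $72 billion: a non-base liability converts back to reserves → +$72B.
Discount-window loan $22 billion: Fed balance sheet expands → +$22B.
Net: −85 + 65 + 72 + 22 = +$74 billion.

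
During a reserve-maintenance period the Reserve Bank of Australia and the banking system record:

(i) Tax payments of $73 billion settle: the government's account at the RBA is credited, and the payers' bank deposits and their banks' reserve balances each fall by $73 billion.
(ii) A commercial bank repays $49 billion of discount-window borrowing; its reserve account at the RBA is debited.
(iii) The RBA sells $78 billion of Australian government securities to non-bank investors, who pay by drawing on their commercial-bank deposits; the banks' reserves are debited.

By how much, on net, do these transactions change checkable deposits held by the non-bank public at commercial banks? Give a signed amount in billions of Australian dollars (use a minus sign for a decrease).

RBA balance sheet:
  Assets:      Securities −$78B, Loans to banks −$49B
  Liabilities: Bank reserves −$200B, Government deposits +$73B
Commercial banking system:
  Assets:      Reserves at CB −$200B
  Liabilities: Checkable deposits −$151B, Borrowings from CB −$49B
So the change in checkable deposits held by the non-bank public at commercial banks is -$151 billion.

-$151 billion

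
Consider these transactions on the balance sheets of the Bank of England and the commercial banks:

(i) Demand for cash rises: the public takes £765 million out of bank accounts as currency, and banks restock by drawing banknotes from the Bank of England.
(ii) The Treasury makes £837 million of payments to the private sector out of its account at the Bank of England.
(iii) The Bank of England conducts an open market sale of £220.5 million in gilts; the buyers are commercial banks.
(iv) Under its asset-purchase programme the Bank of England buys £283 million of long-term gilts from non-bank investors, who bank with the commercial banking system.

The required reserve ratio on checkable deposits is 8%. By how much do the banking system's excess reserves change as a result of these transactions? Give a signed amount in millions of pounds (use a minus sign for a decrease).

+£106.1 million

Currency withdrawal £765 million: reserves −£765M, deposits −£765M.
Government spending £837 million: reserves +£837M, deposits +£837M.
OMO sale (to banks) £220.5 million: reserves −£220.5M, deposits 0.
Asset purchase (from non-banks) £283 million: reserves +£283M, deposits +£283M.
Totals: Δreserves = +£134.5M, Δdeposits = +£355M.
Δrequired reserves = 8% × +£355M = +£28.4M.
Δexcess reserves = Δreserves − Δrequired = +£134.5M − (+£28.4M) = +£106.1 million.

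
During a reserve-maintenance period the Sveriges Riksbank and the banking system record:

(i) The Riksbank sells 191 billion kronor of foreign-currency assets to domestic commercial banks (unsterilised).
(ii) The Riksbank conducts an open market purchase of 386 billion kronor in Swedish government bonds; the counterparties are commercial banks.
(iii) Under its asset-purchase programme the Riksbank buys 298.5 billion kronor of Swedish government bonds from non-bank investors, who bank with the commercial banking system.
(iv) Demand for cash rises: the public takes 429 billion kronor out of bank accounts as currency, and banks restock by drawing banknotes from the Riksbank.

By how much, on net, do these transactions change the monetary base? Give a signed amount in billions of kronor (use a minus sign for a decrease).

Riksbank balance sheet:
  Assets:      Securities +684.5B, Foreign assets −191B
  Liabilities: Bank reserves +64.5B, Currency in circulation +429B
Commercial banking system:
  Assets:      Reserves at CB +64.5B, Securities −386B, Foreign assets +191B
  Liabilities: Checkable deposits −130.5B
Monetary base = currency + reserves: +429B + (+64.5B) = +493.5 billion.

+493.5 billion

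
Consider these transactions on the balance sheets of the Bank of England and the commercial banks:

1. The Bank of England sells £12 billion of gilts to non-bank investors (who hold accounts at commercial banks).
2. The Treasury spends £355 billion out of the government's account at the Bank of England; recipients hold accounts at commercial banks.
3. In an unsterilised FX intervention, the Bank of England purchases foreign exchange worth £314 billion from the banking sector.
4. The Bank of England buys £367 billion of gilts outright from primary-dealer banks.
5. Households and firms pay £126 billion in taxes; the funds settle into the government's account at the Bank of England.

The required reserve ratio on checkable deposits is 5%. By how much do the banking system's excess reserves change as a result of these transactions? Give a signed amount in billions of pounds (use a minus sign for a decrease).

Asset sale (to non-banks) £12 billion: reserves −£12B, deposits −£12B.
Government spending £355 billion: reserves +£355B, deposits +£355B.
FX purchase £314 billion: reserves +£314B, deposits 0.
OMO purchase (from banks) £367 billion: reserves +£367B, deposits 0.
Government account inflow £126 billion: reserves −£126B, deposits −£126B.
Totals: Δreserves = +£898B, Δdeposits = +£217B.
Δrequired reserves = 5% × +£217B = +£10.85B.
Δexcess reserves = Δreserves − Δrequired = +£898B − (+£10.85B) = +£887.15 billion.

+£887.15 billion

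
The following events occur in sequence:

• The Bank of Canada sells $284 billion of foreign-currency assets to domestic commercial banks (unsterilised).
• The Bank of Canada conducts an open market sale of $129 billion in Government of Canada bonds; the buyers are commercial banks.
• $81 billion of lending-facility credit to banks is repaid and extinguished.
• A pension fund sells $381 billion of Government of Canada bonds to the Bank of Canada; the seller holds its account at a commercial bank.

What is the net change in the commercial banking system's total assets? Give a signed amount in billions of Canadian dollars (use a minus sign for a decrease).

+$300 billion

FX sale $284 billion: just an asset swap on bank balance sheets → 0.
OMO sale (to banks) $129 billion: just an asset swap on bank balance sheets → 0.
Discount-window repayment $81 billion: bank balance sheets shrink → −$81B.
Asset purchase (from non-banks) $381 billion: bank balance sheets expand → +$381B.
Net: 0 + 0 − 81 + 381 = +$300 billion.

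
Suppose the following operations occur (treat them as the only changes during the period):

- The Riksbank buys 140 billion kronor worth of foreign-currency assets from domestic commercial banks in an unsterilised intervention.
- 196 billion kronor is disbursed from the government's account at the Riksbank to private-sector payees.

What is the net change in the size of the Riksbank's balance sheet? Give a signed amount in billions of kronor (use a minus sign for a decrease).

FX purchase 140 billion kronor: a Riksbank asset is acquired → +140B.
Government spending 196 billion kronor: only the composition of liabilities changes → 0.
Net: 140 + 0 = +140 billion.

+140 billion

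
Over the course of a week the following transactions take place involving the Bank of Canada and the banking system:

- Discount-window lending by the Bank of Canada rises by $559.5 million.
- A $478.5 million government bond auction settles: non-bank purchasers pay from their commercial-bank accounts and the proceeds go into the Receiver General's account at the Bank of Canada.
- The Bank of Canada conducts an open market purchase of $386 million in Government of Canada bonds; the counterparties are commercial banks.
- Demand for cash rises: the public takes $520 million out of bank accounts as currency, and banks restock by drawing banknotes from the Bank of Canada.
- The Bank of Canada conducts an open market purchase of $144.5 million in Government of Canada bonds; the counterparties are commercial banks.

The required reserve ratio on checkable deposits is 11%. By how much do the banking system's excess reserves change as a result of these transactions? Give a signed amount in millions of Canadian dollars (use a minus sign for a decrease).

Discount-window loan $559.5 million: reserves +$559.5M, deposits 0.
Government account inflow $478.5 million: reserves −$478.5M, deposits −$478.5M.
OMO purchase (from banks) $386 million: reserves +$386M, deposits 0.
Currency withdrawal $520 million: reserves −$520M, deposits −$520M.
OMO purchase (from banks) $144.5 million: reserves +$144.5M, deposits 0.
Totals: Δreserves = +$91.5M, Δdeposits = −$998.5M.
Δrequired reserves = 11% × −$998.5M = −$109.835M.
Δexcess reserves = Δreserves − Δrequired = +$91.5M − (−$109.835M) = +$201.335 million.

+$201.335 million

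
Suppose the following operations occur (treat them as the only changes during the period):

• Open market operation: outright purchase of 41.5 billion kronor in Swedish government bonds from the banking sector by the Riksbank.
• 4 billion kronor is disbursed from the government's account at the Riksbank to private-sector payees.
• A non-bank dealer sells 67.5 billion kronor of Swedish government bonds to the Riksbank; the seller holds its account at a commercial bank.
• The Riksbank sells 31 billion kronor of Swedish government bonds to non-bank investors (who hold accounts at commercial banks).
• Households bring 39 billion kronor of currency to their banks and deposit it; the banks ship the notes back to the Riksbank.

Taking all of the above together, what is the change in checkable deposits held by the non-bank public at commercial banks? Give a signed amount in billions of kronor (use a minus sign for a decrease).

OMO purchase (from banks) 41.5 billion kronor: the counterparty is a bank, so public deposits are unchanged → 0.
Government spending 4 billion kronor: non-bank counterparties' bank balances rise → +4B.
Asset purchase (from non-banks) 67.5 billion kronor: non-bank counterparties' bank balances rise → +67.5B.
Asset sale (to non-banks) 31 billion kronor: non-bank counterparties' bank balances fall → −31B.
Currency deposit 39 billion kronor: non-bank counterparties' bank balances rise → +39B.
Net: 0 + 4 + 67.5 − 31 + 39 = +79.5 billion.

+79.5 billion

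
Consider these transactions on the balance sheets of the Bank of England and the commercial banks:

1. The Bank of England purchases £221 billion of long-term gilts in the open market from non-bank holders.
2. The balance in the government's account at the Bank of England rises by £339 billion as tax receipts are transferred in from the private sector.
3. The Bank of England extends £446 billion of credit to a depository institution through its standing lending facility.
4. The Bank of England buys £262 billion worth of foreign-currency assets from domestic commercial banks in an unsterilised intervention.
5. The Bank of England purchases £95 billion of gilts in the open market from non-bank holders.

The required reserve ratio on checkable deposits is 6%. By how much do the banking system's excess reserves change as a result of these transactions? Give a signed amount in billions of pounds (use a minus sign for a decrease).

Asset purchase (from non-banks) £221 billion: reserves +£221B, deposits +£221B.
Government account inflow £339 billion: reserves −£339B, deposits −£339B.
Discount-window loan £446 billion: reserves +£446B, deposits 0.
FX purchase £262 billion: reserves +£262B, deposits 0.
Asset purchase (from non-banks) £95 billion: reserves +£95B, deposits +£95B.
Totals: Δreserves = +£685B, Δdeposits = −£23B.
Δrequired reserves = 6% × −£23B = −£1.38B.
Δexcess reserves = Δreserves − Δrequired = +£685B − (−£1.38B) = +£686.38 billion.

+£686.38 billion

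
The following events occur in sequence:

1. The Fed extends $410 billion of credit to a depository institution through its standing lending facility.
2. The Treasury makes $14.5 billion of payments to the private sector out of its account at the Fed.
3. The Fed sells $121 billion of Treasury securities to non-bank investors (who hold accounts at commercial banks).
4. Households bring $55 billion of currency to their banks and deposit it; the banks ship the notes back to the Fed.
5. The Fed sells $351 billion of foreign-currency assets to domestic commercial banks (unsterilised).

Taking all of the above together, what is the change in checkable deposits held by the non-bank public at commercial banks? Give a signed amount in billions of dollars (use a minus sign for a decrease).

Discount-window loan $410 billion: the counterparty is a bank, so public deposits are unchanged → 0.
Government spending $14.5 billion: non-bank counterparties' bank balances rise → +$14.5B.
Asset sale (to non-banks) $121 billion: non-bank counterparties' bank balances fall → −$121B.
Currency deposit $55 billion: non-bank counterparties' bank balances rise → +$55B.
FX sale $351 billion: the counterparty is a bank, so public deposits are unchanged → 0.
Net: 0 + 14.5 − 121 + 55 + 0 = -$51.5 billion.

-$51.5 billion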